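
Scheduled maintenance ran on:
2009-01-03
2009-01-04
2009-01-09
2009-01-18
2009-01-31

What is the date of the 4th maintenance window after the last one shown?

Gaps: 1, 5, 9, 13 days — each gap is 4 larger than the previous one.
Next gap: 17 days. 2009-01-31 + 17 days = 2009-02-17.
Next gap: 21 days. 2009-02-17 + 21 days = 2009-03-10.
Next gap: 25 days. 2009-03-10 + 25 days = 2009-04-04.
Next gap: 29 days. 2009-04-04 + 29 days = 2009-05-03.

2009-05-03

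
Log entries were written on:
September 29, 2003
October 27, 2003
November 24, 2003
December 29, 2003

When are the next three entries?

January 26, 2004; February 23, 2004; March 29, 2004

Every date is a Monday; gaps 28, 28, 35 days.
Each is the last Monday of its month (at least one falls on the 29th or later, ruling out '4th Monday').
Last Monday of January 2004: January 26, 2004.
Last Monday of February 2004: February 23, 2004.
March 2004 ends with Monday March 29, 2004.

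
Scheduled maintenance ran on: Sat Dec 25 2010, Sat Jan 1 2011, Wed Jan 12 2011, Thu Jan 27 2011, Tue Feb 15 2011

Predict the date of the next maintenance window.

Gaps: 7, 11, 15, 19 days — each gap is 4 larger than the previous one.
Next gap: 23 days. Tue Feb 15 2011 + 23 days = Thu Mar 10 2011.

Thu Mar 10 2011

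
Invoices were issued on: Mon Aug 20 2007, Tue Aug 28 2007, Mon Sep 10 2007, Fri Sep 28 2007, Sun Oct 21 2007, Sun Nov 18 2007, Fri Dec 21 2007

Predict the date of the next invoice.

Gaps: 8, 13, 18, 23, 28, 33 days — each gap is 5 larger than the previous one.
Next gap: 38 days. Fri Dec 21 2007 + 38 days = Mon Jan 28 2008.

Mon Jan 28 2008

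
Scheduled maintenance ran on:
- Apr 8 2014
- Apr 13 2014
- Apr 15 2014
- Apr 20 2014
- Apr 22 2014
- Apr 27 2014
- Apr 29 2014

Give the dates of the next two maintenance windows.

The gap pattern 5, 2, 5, 2, 5, 2 repeats every 2 events.
These are the Tuesdays and Sundays of each week.
The following Sunday is May 4 2014.
The following Tuesday is May 6 2014.

May 4 2014, May 6 2014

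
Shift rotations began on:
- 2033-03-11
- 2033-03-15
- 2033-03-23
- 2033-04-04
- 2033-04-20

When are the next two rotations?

The spacing grows by 4 each time: 4, 8, 12, 16 days.
Next gap: 20 days. 2033-04-20 + 20 days = 2033-05-10.
Next gap: 24 days. 2033-05-10 + 24 days = 2033-06-03.

2033-05-10, 2033-06-03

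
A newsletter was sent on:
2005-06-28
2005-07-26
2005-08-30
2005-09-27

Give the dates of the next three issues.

2005-10-25, 2005-11-29, 2005-12-27

These are Tuesdays with 28, 35, 28-day gaps.
Each is the final Tuesday of its month — 2005-08-30 is past the 28th, so '4th Tuesday' doesn't fit.
October 2005 ends with Tuesday 2005-10-25.
Last Tuesday of November 2005: 2005-11-29.
Last Tuesday of December 2005: 2005-12-27.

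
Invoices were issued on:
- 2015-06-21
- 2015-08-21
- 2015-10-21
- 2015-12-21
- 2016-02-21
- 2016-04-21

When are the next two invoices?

Gaps: 61, 61, 61, 62, 60 days — not constant. Every event is on the 21st of the month.
Pattern: the 21st of every 2 months.
Next: June 2016 → 2016-06-21.
August 2016: 2016-08-21.

2016-06-21, 2016-08-21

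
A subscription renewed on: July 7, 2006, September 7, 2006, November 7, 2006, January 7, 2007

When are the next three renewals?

March 7, 2007; May 7, 2007; July 7, 2007

Gaps: 62, 61, 61 days — not constant. Every event is on the 7th of the month.
Pattern: the 7th of every 2 months.
Next: March 2007 → March 7, 2007.
Next: May 2007 → May 7, 2007.
July 2007: July 7, 2007.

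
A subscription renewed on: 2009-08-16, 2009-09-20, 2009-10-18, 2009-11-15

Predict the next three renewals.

Gaps: 35, 28, 28 days — a mix of 28 and 35. Every date is a Sunday.
Each is the 3rd Sunday of its month.
December 2009 — 3rd Sunday is 2009-12-20.
3rd Sunday of January 2010: 2010-01-17.
February 2010 — 3rd Sunday is 2010-02-21.

2009-12-20, 2010-01-17, 2010-02-21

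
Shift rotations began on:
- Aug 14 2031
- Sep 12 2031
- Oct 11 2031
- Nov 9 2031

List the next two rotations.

Gaps between consecutive events: 29, 29, 29 days — a constant 29-day interval.
Nov 9 2031 + 29 days = Dec 8 2031.
Dec 8 2031 + 29 days = Jan 6 2032.

Dec 8 2031, Jan 6 2032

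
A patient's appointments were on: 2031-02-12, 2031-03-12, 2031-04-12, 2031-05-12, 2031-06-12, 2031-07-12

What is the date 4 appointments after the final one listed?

The day-of-month is always 12 (28, 31, 30, 31, 30 days between events).
So this recurs on the 12th of each month.
August 2031: 2031-08-12.
September 2031: 2031-09-12.
Next: October 2031 → 2031-10-12.
November 2031: 2031-11-12.

2031-11-12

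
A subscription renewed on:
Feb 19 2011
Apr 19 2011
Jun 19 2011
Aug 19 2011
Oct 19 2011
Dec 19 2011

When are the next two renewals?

Gaps: 59, 61, 61, 61, 61 days — not constant. Every event is on the 19th of the month.
Pattern: the 19th of every 2 months.
February 2012: Feb 19 2012.
Next: April 2012 → Apr 19 2012.

Feb 19 2012, Apr 19 2012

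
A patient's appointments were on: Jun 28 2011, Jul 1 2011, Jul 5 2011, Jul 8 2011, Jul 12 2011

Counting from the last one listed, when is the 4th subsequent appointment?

Gaps: 3, 4, 3, 4 days — not constant, but cyclic with period 2.
The events fall on every Tuesday and Friday.
The following Friday is Jul 15 2011.
The following Tuesday is Jul 19 2011.
Next Friday: Jul 22 2011.
The following Tuesday is Jul 26 2011.

Jul 26 2011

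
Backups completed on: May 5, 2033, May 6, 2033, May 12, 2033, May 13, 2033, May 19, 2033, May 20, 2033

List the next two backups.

May 26, 2033; May 27, 2033

Gaps: 1, 6, 1, 6, 1 days — not constant, but cyclic with period 2.
The events fall on every Thursday and Friday.
Next Thursday: May 26, 2033.
Next Friday: May 27, 2033.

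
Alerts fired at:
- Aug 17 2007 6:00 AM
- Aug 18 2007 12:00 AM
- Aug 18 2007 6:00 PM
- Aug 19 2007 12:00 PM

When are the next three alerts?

The interval is a steady 18 hours (18, 18, 18).
Aug 19 2007 12:00 PM + 18 h = Aug 20 2007 6:00 AM.
Aug 20 2007 6:00 AM + 18 h = Aug 21 2007 12:00 AM.
Aug 21 2007 12:00 AM + 18 h = Aug 21 2007 6:00 PM.

Aug 20 2007 6:00 AM, Aug 21 2007 12:00 AM, Aug 21 2007 6:00 PM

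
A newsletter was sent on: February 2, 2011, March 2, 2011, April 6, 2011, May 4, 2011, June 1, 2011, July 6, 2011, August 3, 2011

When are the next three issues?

All dates are Wednesdays, 28, 35, 28, 28, 35, 28 days apart.
Specifically, the 1st Wednesday of each month.
September 2011 — 1st Wednesday is September 7, 2011.
October 2011 — 1st Wednesday is October 5, 2011.
November 2011 — 1st Wednesday is November 2, 2011.

September 7, 2011; October 5, 2011; November 2, 2011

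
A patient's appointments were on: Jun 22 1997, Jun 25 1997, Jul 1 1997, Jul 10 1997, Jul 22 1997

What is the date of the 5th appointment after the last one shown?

The spacing grows by 3 each time: 3, 6, 9, 12 days.
Next gap: 15 days. Jul 22 1997 + 15 days = Aug 6 1997.
Next gap: 18 days. Aug 6 1997 + 18 days = Aug 24 1997.
Next gap: 21 days. Aug 24 1997 + 21 days = Sep 14 1997.
Next gap: 24 days. Sep 14 1997 + 24 days = Oct 8 1997.
Next gap: 27 days. Oct 8 1997 + 27 days = Nov 4 1997.

Nov 4 1997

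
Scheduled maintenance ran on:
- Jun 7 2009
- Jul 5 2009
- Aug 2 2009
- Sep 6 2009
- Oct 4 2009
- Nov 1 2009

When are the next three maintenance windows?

All dates are Sundays, 28, 28, 35, 28, 28 days apart.
Specifically, the 1st Sunday of each month.
1st Sunday of December 2009: Dec 6 2009.
1st Sunday of January 2010: Jan 3 2010.
February 2010 — 1st Sunday is Feb 7 2010.

Dec 6 2009, Jan 3 2010, Feb 7 2010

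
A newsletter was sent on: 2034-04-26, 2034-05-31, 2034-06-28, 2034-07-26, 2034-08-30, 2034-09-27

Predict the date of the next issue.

All Wednesdays; the gaps (35, 28, 28, 35, 28) vary with month length.
This is the last Wednesday of each month.
October 2034 ends with Wednesday 2034-10-25.

2034-10-25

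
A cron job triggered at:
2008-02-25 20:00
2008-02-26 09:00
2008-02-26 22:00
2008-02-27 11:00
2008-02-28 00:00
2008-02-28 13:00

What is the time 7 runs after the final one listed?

2008-03-03 08:00

Gaps: 13, 13, 13, 13, 13 hours — each event is 13 hours after the previous one.
2008-02-28 13:00 + 13 h = 2008-02-29 02:00.
2008-02-29 02:00 + 13 h = 2008-02-29 15:00.
2008-02-29 15:00 + 13 h = 2008-03-01 04:00.
2008-03-01 04:00 + 13 h = 2008-03-01 17:00.
2008-03-01 17:00 + 13 h = 2008-03-02 06:00.
2008-03-02 06:00 + 13 h = 2008-03-02 19:00.
2008-03-02 19:00 + 13 h = 2008-03-03 08:00.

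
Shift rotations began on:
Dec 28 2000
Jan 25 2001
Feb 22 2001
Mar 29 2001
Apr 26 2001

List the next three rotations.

May 31 2001, Jun 28 2001, Jul 26 2001

All Thursdays; the gaps (28, 28, 35, 28) vary with month length.
This is the last Thursday of each month.
Last Thursday of May 2001: May 31 2001.
June 2001 ends with Thursday Jun 28 2001.
July 2001 ends with Thursday Jul 26 2001.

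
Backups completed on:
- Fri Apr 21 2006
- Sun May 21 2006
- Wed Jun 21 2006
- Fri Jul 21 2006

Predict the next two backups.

Gaps: 30, 31, 30 days — not constant. Every event is on the 21st of the month.
Pattern: the 21st of each month.
August 2006: Mon Aug 21 2006.
Next: September 2006 → Thu Sep 21 2006.

Mon Aug 21 2006, Thu Sep 21 2006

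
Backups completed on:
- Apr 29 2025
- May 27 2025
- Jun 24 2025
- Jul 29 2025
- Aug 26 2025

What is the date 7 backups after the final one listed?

These are Tuesdays with 28, 28, 35, 28-day gaps.
Each is the final Tuesday of its month — Apr 29 2025 is past the 28th, so '4th Tuesday' doesn't fit.
Last Tuesday of September 2025: Sep 30 2025.
Last Tuesday of October 2025: Oct 28 2025.
November 2025 ends with Tuesday Nov 25 2025.
December 2025 ends with Tuesday Dec 30 2025.
January 2026 ends with Tuesday Jan 27 2026.
Last Tuesday of February 2026: Feb 24 2026.
March 2026 ends with Tuesday Mar 31 2026.

Mar 31 2026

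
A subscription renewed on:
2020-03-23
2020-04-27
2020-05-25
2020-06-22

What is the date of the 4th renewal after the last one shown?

2020-10-26

Gaps: 35, 28, 28 days — a mix of 28 and 35. Every date is a Monday.
Each is the 4th Monday of its month.
July 2020 — 4th Monday is 2020-07-27.
August 2020 — 4th Monday is 2020-08-24.
September 2020 — 4th Monday is 2020-09-28.
4th Monday of October 2020: 2020-10-26.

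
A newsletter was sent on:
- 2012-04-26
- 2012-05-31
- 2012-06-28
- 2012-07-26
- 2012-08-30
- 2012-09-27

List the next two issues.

These are Thursdays with 35, 28, 28, 35, 28-day gaps.
Each is the final Thursday of its month — 2012-05-31 is past the 28th, so '4th Thursday' doesn't fit.
October 2012 ends with Thursday 2012-10-25.
November 2012 ends with Thursday 2012-11-29.

2012-10-25, 2012-11-29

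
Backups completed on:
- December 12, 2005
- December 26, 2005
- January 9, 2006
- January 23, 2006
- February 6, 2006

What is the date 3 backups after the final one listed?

The spacing is 14, 14, 14, 14 days — always 14 days.
February 6, 2006 + 14 days = February 20, 2006.
February 20, 2006 + 14 days = March 6, 2006.
March 6, 2006 + 14 days = March 20, 2006.

March 20, 2006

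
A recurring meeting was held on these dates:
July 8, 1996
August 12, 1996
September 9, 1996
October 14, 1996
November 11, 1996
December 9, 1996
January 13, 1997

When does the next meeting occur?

February 10, 1997

These are Mondays at 28- or 35-day spacing (35, 28, 35, 28, 28, 35).
The pattern: 2nd Monday of the month.
2nd Monday of February 1997: February 10, 1997.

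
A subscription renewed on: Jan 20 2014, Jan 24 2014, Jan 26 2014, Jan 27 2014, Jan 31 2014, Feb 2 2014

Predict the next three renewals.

Gaps: 4, 2, 1, 4, 2 days — not constant, but cyclic with period 3.
The events fall on every Monday, Friday and Sunday.
The following Monday is Feb 3 2014.
Next Friday: Feb 7 2014.
The following Sunday is Feb 9 2014.

Feb 3 2014, Feb 7 2014, Feb 9 2014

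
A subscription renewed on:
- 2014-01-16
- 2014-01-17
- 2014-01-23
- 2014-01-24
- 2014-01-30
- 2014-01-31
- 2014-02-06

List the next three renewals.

2014-02-07, 2014-02-13, 2014-02-14

Every event lands on a Thursday or Friday (gaps cycle 1, 6, 1, 6, 1, 6).
So the schedule is: every Thursday and Friday.
The following Friday is 2014-02-07.
The following Thursday is 2014-02-13.
Next Friday: 2014-02-14.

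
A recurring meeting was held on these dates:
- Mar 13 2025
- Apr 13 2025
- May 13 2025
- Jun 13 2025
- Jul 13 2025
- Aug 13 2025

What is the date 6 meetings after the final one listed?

Feb 13 2026

The day-of-month is always 13 (31, 30, 31, 30, 31 days between events).
So this recurs on the 13th of each month.
September 2025: Sep 13 2025.
Next: October 2025 → Oct 13 2025.
Next: November 2025 → Nov 13 2025.
Next: December 2025 → Dec 13 2025.
Next: January 2026 → Jan 13 2026.
Next: February 2026 → Feb 13 2026.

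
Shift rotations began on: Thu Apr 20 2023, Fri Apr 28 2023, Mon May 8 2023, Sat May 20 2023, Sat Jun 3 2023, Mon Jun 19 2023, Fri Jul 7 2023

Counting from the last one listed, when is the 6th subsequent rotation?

Gaps: 8, 10, 12, 14, 16, 18 days — each gap is 2 larger than the previous one.
Next gap: 20 days. Fri Jul 7 2023 + 20 days = Thu Jul 27 2023.
Next gap: 22 days. Thu Jul 27 2023 + 22 days = Fri Aug 18 2023.
Next gap: 24 days. Fri Aug 18 2023 + 24 days = Mon Sep 11 2023.
Next gap: 26 days. Mon Sep 11 2023 + 26 days = Sat Oct 7 2023.
Next gap: 28 days. Sat Oct 7 2023 + 28 days = Sat Nov 4 2023.
Next gap: 30 days. Sat Nov 4 2023 + 30 days = Mon Dec 4 2023.

Mon Dec 4 2023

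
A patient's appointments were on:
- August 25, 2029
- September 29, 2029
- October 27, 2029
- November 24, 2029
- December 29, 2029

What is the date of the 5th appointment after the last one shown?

May 25, 2030

All Saturdays; the gaps (35, 28, 28, 35) vary with month length.
This is the last Saturday of each month.
January 2030 ends with Saturday January 26, 2030.
February 2030 ends with Saturday February 23, 2030.
Last Saturday of March 2030: March 30, 2030.
Last Saturday of April 2030: April 27, 2030.
May 2030 ends with Saturday May 25, 2030.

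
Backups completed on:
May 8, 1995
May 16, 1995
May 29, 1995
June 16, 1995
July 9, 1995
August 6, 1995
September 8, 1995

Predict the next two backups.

The spacing grows by 5 each time: 8, 13, 18, 23, 28, 33 days.
Next gap: 38 days. September 8, 1995 + 38 days = October 16, 1995.
Next gap: 43 days. October 16, 1995 + 43 days = November 28, 1995.

October 16, 1995; November 28, 1995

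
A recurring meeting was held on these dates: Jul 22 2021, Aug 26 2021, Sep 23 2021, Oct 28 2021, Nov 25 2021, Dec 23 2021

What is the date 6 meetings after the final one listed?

All dates are Thursdays, 35, 28, 35, 28, 28 days apart.
Specifically, the 4th Thursday of each month.
January 2022 — 4th Thursday is Jan 27 2022.
February 2022 — 4th Thursday is Feb 24 2022.
March 2022 — 4th Thursday is Mar 24 2022.
4th Thursday of April 2022: Apr 28 2022.
May 2022 — 4th Thursday is May 26 2022.
June 2022 — 4th Thursday is Jun 23 2022.

Jun 23 2022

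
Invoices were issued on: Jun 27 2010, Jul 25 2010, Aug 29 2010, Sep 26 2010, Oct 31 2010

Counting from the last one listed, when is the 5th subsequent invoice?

Every date is a Sunday; gaps 28, 35, 28, 35 days.
Each is the last Sunday of its month (at least one falls on the 29th or later, ruling out '4th Sunday').
Last Sunday of November 2010: Nov 28 2010.
Last Sunday of December 2010: Dec 26 2010.
January 2011 ends with Sunday Jan 30 2011.
Last Sunday of February 2011: Feb 27 2011.
March 2011 ends with Sunday Mar 27 2011.

Mar 27 2011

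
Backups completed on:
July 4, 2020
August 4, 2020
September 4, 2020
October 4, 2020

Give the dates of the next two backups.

Each date is the 4th; the gaps (31, 31, 30) track the month lengths.
The rule is the 4th of each month.
November 2020: November 4, 2020.
December 2020: December 4, 2020.

November 4, 2020; December 4, 2020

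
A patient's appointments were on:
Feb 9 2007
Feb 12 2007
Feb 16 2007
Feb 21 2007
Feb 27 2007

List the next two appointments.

Intervals are 3, 4, 5, 6 days — an arithmetic progression with common difference 1.
Next gap: 7 days. Feb 27 2007 + 7 days = Mar 6 2007.
Next gap: 8 days. Mar 6 2007 + 8 days = Mar 14 2007.

Mar 6 2007, Mar 14 2007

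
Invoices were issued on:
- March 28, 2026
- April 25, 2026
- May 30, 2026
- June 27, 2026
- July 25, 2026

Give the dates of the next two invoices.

August 29, 2026; September 26, 2026

Every date is a Saturday; gaps 28, 35, 28, 28 days.
Each is the last Saturday of its month (at least one falls on the 29th or later, ruling out '4th Saturday').
Last Saturday of August 2026: August 29, 2026.
September 2026 ends with Saturday September 26, 2026.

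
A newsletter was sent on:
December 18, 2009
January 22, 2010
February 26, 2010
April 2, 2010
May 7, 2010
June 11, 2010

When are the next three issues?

Every event comes 35 days after the last (35, 35, 35, 35, 35).
June 11, 2010 + 35 days = July 16, 2010.
July 16, 2010 + 35 days = August 20, 2010.
August 20, 2010 + 35 days = September 24, 2010.

July 16, 2010; August 20, 2010; September 24, 2010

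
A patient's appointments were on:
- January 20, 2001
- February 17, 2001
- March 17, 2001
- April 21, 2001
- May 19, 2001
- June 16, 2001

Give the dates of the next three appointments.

All dates are Saturdays, 28, 28, 35, 28, 28 days apart.
Specifically, the 3rd Saturday of each month.
3rd Saturday of July 2001: July 21, 2001.
August 2001 — 3rd Saturday is August 18, 2001.
3rd Saturday of September 2001: September 15, 2001.

July 21, 2001; August 18, 2001; September 15, 2001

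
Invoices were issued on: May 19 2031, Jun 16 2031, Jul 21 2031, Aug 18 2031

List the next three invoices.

Sep 15 2031, Oct 20 2031, Nov 17 2031

All dates are Mondays, 28, 35, 28 days apart.
Specifically, the 3rd Monday of each month.
September 2031 — 3rd Monday is Sep 15 2031.
3rd Monday of October 2031: Oct 20 2031.
November 2031 — 3rd Monday is Nov 17 2031.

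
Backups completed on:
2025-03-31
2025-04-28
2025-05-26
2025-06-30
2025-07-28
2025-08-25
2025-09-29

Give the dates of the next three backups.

All Mondays; the gaps (28, 28, 35, 28, 28, 35) vary with month length.
This is the last Monday of each month.
Last Monday of October 2025: 2025-10-27.
November 2025 ends with Monday 2025-11-24.
December 2025 ends with Monday 2025-12-29.

2025-10-27, 2025-11-24, 2025-12-29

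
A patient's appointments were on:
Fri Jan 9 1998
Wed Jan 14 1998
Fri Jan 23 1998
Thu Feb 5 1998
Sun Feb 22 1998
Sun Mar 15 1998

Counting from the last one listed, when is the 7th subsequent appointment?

Sun Nov 29 1998

Gaps: 5, 9, 13, 17, 21 days — each gap is 4 larger than the previous one.
Next gap: 25 days. Sun Mar 15 1998 + 25 days = Thu Apr 9 1998.
Next gap: 29 days. Thu Apr 9 1998 + 29 days = Fri May 8 1998.
Next gap: 33 days. Fri May 8 1998 + 33 days = Wed Jun 10 1998.
Next gap: 37 days. Wed Jun 10 1998 + 37 days = Fri Jul 17 1998.
Next gap: 41 days. Fri Jul 17 1998 + 41 days = Thu Aug 27 1998.
Next gap: 45 days. Thu Aug 27 1998 + 45 days = Sun Oct 11 1998.
Next gap: 49 days. Sun Oct 11 1998 + 49 days = Sun Nov 29 1998.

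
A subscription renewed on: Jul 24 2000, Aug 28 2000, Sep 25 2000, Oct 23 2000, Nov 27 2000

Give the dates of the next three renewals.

Dec 25 2000, Jan 22 2001, Feb 26 2001

These are Mondays at 28- or 35-day spacing (35, 28, 28, 35).
The pattern: 4th Monday of the month.
December 2000 — 4th Monday is Dec 25 2000.
4th Monday of January 2001: Jan 22 2001.
February 2001 — 4th Monday is Feb 26 2001.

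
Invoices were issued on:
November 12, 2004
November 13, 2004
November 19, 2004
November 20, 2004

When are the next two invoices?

November 26, 2004; November 27, 2004

The gap pattern 1, 6, 1 repeats every 2 events.
These are the Fridays and Saturdays of each week.
The following Friday is November 26, 2004.
The following Saturday is November 27, 2004.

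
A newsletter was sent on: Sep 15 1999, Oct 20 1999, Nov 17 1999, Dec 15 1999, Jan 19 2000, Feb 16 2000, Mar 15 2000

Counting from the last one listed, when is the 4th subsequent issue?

Jul 19 2000

Gaps: 35, 28, 28, 35, 28, 28 days — a mix of 28 and 35. Every date is a Wednesday.
Each is the 3rd Wednesday of its month.
3rd Wednesday of April 2000: Apr 19 2000.
3rd Wednesday of May 2000: May 17 2000.
June 2000 — 3rd Wednesday is Jun 21 2000.
3rd Wednesday of July 2000: Jul 19 2000.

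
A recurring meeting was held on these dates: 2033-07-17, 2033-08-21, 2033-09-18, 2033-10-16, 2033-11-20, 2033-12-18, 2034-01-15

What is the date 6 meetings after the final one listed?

These are Sundays at 28- or 35-day spacing (35, 28, 28, 35, 28, 28).
The pattern: 3rd Sunday of the month.
February 2034 — 3rd Sunday is 2034-02-19.
March 2034 — 3rd Sunday is 2034-03-19.
3rd Sunday of April 2034: 2034-04-16.
3rd Sunday of May 2034: 2034-05-21.
3rd Sunday of June 2034: 2034-06-18.
July 2034 — 3rd Sunday is 2034-07-16.

2034-07-16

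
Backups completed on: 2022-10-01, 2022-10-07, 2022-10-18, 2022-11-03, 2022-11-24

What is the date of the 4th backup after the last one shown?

Gaps: 6, 11, 16, 21 days — each gap is 5 larger than the previous one.
Next gap: 26 days. 2022-11-24 + 26 days = 2022-12-20.
Next gap: 31 days. 2022-12-20 + 31 days = 2023-01-20.
Next gap: 36 days. 2023-01-20 + 36 days = 2023-02-25.
Next gap: 41 days. 2023-02-25 + 41 days = 2023-04-07.

2023-04-07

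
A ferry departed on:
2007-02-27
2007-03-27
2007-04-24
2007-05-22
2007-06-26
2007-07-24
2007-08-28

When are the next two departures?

Gaps: 28, 28, 28, 35, 28, 35 days — a mix of 28 and 35. Every date is a Tuesday.
Each is the 4th Tuesday of its month.
September 2007 — 4th Tuesday is 2007-09-25.
October 2007 — 4th Tuesday is 2007-10-23.

2007-09-25, 2007-10-23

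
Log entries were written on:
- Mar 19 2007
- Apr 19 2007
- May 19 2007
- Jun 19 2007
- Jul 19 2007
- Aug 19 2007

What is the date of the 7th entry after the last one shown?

Mar 19 2008

The day-of-month is always 19 (31, 30, 31, 30, 31 days between events).
So this recurs on the 19th of each month.
September 2007: Sep 19 2007.
October 2007: Oct 19 2007.
November 2007: Nov 19 2007.
Next: December 2007 → Dec 19 2007.
January 2008: Jan 19 2008.
February 2008: Feb 19 2008.
March 2008: Mar 19 2008.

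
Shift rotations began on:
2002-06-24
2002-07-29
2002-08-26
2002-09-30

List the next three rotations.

Every date is a Monday; gaps 35, 28, 35 days.
Each is the last Monday of its month (at least one falls on the 29th or later, ruling out '4th Monday').
October 2002 ends with Monday 2002-10-28.
Last Monday of November 2002: 2002-11-25.
December 2002 ends with Monday 2002-12-30.

2002-10-28, 2002-11-25, 2002-12-30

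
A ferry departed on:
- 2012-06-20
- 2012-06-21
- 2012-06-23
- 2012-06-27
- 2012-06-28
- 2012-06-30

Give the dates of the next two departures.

2012-07-04, 2012-07-05

The gap pattern 1, 2, 4, 1, 2 repeats every 3 events.
These are the Wednesdays, Thursdays and Saturdays of each week.
The following Wednesday is 2012-07-04.
Next Thursday: 2012-07-05.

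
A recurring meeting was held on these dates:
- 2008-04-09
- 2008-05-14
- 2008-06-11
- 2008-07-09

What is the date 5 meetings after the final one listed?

Gaps: 35, 28, 28 days — a mix of 28 and 35. Every date is a Wednesday.
Each is the 2nd Wednesday of its month.
August 2008 — 2nd Wednesday is 2008-08-13.
2nd Wednesday of September 2008: 2008-09-10.
2nd Wednesday of October 2008: 2008-10-08.
2nd Wednesday of November 2008: 2008-11-12.
2nd Wednesday of December 2008: 2008-12-10.

2008-12-10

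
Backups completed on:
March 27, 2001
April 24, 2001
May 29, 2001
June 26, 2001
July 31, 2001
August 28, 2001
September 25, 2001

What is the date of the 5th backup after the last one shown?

Every date is a Tuesday; gaps 28, 35, 28, 35, 28, 28 days.
Each is the last Tuesday of its month (at least one falls on the 29th or later, ruling out '4th Tuesday').
October 2001 ends with Tuesday October 30, 2001.
November 2001 ends with Tuesday November 27, 2001.
December 2001 ends with Tuesday December 25, 2001.
January 2002 ends with Tuesday January 29, 2002.
Last Tuesday of February 2002: February 26, 2002.

February 26, 2002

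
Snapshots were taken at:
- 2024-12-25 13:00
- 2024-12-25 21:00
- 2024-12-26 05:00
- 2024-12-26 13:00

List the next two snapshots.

Gaps: 8, 8, 8 hours — each event is 8 hours after the previous one.
2024-12-26 13:00 + 8 h = 2024-12-26 21:00.
2024-12-26 21:00 + 8 h = 2024-12-27 05:00.

2024-12-26 21:00, 2024-12-27 05:00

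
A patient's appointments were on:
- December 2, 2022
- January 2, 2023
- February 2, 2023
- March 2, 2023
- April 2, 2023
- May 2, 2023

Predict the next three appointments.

June 2, 2023; July 2, 2023; August 2, 2023

Each date is the 2nd; the gaps (31, 31, 28, 31, 30) track the month lengths.
The rule is the 2nd of each month.
June 2023: June 2, 2023.
July 2023: July 2, 2023.
Next: August 2023 → August 2, 2023.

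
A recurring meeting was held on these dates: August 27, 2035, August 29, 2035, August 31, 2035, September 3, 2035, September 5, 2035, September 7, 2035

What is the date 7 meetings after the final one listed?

Gaps: 2, 2, 3, 2, 2 days — not constant, but cyclic with period 3.
The events fall on every Monday, Wednesday and Friday.
The following Monday is September 10, 2035.
The following Wednesday is September 12, 2035.
The following Friday is September 14, 2035.
Next Monday: September 17, 2035.
Next Wednesday: September 19, 2035.
The following Friday is September 21, 2035.
Next Monday: September 24, 2035.

September 24, 2035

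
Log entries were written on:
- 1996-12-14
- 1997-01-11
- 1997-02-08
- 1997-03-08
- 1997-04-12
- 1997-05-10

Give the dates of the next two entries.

1997-06-14, 1997-07-12

These are Saturdays at 28- or 35-day spacing (28, 28, 28, 35, 28).
The pattern: 2nd Saturday of the month.
2nd Saturday of June 1997: 1997-06-14.
July 1997 — 2nd Saturday is 1997-07-12.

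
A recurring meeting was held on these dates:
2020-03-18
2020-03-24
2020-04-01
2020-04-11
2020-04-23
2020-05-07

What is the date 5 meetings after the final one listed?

2020-08-15

Intervals are 6, 8, 10, 12, 14 days — an arithmetic progression with common difference 2.
Next gap: 16 days. 2020-05-07 + 16 days = 2020-05-23.
Next gap: 18 days. 2020-05-23 + 18 days = 2020-06-10.
Next gap: 20 days. 2020-06-10 + 20 days = 2020-06-30.
Next gap: 22 days. 2020-06-30 + 22 days = 2020-07-22.
Next gap: 24 days. 2020-07-22 + 24 days = 2020-08-15.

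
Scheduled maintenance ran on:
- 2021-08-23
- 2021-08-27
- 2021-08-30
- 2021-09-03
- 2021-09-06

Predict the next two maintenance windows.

The gap pattern 4, 3, 4, 3 repeats every 2 events.
These are the Mondays and Fridays of each week.
Next Friday: 2021-09-10.
Next Monday: 2021-09-13.

2021-09-10, 2021-09-13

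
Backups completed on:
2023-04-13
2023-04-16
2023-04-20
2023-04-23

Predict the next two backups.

Every event lands on a Thursday or Sunday (gaps cycle 3, 4, 3).
So the schedule is: every Thursday and Sunday.
Next Thursday: 2023-04-27.
The following Sunday is 2023-04-30.

2023-04-27, 2023-04-30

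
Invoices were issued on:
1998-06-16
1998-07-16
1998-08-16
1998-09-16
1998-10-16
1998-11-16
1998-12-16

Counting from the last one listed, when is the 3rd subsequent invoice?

1999-03-16

The day-of-month is always 16 (30, 31, 31, 30, 31, 30 days between events).
So this recurs on the 16th of each month.
January 1999: 1999-01-16.
February 1999: 1999-02-16.
Next: March 1999 → 1999-03-16.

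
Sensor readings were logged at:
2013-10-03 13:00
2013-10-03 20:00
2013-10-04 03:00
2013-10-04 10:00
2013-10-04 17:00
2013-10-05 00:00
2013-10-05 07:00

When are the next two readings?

2013-10-05 14:00, 2013-10-05 21:00

Gaps: 7, 7, 7, 7, 7, 7 hours — each event is 7 hours after the previous one.
2013-10-05 07:00 + 7 h = 2013-10-05 14:00.
2013-10-05 14:00 + 7 h = 2013-10-05 21:00.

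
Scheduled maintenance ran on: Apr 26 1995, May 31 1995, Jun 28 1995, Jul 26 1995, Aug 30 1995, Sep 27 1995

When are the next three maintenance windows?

Oct 25 1995, Nov 29 1995, Dec 27 1995

These are Wednesdays with 35, 28, 28, 35, 28-day gaps.
Each is the final Wednesday of its month — May 31 1995 is past the 28th, so '4th Wednesday' doesn't fit.
October 1995 ends with Wednesday Oct 25 1995.
November 1995 ends with Wednesday Nov 29 1995.
Last Wednesday of December 1995: Dec 27 1995.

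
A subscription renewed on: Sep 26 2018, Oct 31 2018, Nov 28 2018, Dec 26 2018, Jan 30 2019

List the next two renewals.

Feb 27 2019, Mar 27 2019

These are Wednesdays with 35, 28, 28, 35-day gaps.
Each is the final Wednesday of its month — Oct 31 2018 is past the 28th, so '4th Wednesday' doesn't fit.
Last Wednesday of February 2019: Feb 27 2019.
March 2019 ends with Wednesday Mar 27 2019.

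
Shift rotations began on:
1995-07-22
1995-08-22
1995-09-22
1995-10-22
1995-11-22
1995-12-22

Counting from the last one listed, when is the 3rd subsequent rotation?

1996-03-22

The day-of-month is always 22 (31, 31, 30, 31, 30 days between events).
So this recurs on the 22nd of each month.
Next: January 1996 → 1996-01-22.
Next: February 1996 → 1996-02-22.
Next: March 1996 → 1996-03-22.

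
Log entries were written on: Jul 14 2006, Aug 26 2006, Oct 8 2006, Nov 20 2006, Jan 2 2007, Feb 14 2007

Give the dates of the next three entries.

Mar 29 2007, May 11 2007, Jun 23 2007

The spacing is 43, 43, 43, 43, 43 days — always 43 days.
Feb 14 2007 + 43 days = Mar 29 2007.
Mar 29 2007 + 43 days = May 11 2007.
May 11 2007 + 43 days = Jun 23 2007.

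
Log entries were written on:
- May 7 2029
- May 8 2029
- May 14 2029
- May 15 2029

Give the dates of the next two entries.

May 21 2029, May 22 2029

Gaps: 1, 6, 1 days — not constant, but cyclic with period 2.
The events fall on every Monday and Tuesday.
The following Monday is May 21 2029.
Next Tuesday: May 22 2029.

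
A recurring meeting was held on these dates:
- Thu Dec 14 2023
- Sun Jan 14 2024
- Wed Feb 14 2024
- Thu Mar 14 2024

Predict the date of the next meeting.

Sun Apr 14 2024

Each date is the 14th; the gaps (31, 31, 29) track the month lengths.
The rule is the 14th of each month.
Next: April 2024 → Sun Apr 14 2024.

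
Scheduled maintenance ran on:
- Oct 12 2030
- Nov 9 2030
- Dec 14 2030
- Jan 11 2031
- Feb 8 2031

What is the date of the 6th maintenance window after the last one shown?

Aug 9 2031

All dates are Saturdays, 28, 35, 28, 28 days apart.
Specifically, the 2nd Saturday of each month.
2nd Saturday of March 2031: Mar 8 2031.
April 2031 — 2nd Saturday is Apr 12 2031.
May 2031 — 2nd Saturday is May 10 2031.
2nd Saturday of June 2031: Jun 14 2031.
2nd Saturday of July 2031: Jul 12 2031.
2nd Saturday of August 2031: Aug 9 2031.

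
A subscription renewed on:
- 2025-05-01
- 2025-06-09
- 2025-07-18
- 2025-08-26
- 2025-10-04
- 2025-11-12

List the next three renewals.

Every event comes 39 days after the last (39, 39, 39, 39, 39).
2025-11-12 + 39 days = 2025-12-21.
2025-12-21 + 39 days = 2026-01-29.
2026-01-29 + 39 days = 2026-03-09.

2025-12-21, 2026-01-29, 2026-03-09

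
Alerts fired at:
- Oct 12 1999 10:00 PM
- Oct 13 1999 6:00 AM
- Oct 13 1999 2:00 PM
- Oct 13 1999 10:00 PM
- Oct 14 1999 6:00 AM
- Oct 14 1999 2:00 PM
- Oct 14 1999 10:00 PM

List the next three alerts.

Oct 15 1999 6:00 AM, Oct 15 1999 2:00 PM, Oct 15 1999 10:00 PM

Spacing: 8, 8, 8, 8, 8, 8 h — constant 8 h.
Oct 14 1999 10:00 PM + 8 h = Oct 15 1999 6:00 AM.
Oct 15 1999 6:00 AM + 8 h = Oct 15 1999 2:00 PM.
Oct 15 1999 2:00 PM + 8 h = Oct 15 1999 10:00 PM.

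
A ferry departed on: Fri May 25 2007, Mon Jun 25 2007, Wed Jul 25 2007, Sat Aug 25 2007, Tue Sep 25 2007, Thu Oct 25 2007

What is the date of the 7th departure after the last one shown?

Sun May 25 2008

Gaps: 31, 30, 31, 31, 30 days — not constant. Every event is on the 25th of the month.
Pattern: the 25th of each month.
Next: November 2007 → Sun Nov 25 2007.
December 2007: Tue Dec 25 2007.
January 2008: Fri Jan 25 2008.
Next: February 2008 → Mon Feb 25 2008.
March 2008: Tue Mar 25 2008.
Next: April 2008 → Fri Apr 25 2008.
May 2008: Sun May 25 2008.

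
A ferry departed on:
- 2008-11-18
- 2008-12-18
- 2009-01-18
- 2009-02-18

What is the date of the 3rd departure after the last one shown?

2009-05-18

Each date is the 18th; the gaps (30, 31, 31) track the month lengths.
The rule is the 18th of each month.
Next: March 2009 → 2009-03-18.
Next: April 2009 → 2009-04-18.
May 2009: 2009-05-18.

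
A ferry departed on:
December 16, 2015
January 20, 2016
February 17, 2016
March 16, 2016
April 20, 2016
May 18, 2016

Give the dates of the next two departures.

All dates are Wednesdays, 35, 28, 28, 35, 28 days apart.
Specifically, the 3rd Wednesday of each month.
3rd Wednesday of June 2016: June 15, 2016.
July 2016 — 3rd Wednesday is July 20, 2016.

June 15, 2016; July 20, 2016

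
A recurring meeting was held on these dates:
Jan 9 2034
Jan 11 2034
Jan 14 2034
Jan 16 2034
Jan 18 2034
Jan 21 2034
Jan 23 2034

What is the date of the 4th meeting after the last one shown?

Feb 1 2034

The gap pattern 2, 3, 2, 2, 3, 2 repeats every 3 events.
These are the Mondays, Wednesdays and Saturdays of each week.
The following Wednesday is Jan 25 2034.
Next Saturday: Jan 28 2034.
The following Monday is Jan 30 2034.
Next Wednesday: Feb 1 2034.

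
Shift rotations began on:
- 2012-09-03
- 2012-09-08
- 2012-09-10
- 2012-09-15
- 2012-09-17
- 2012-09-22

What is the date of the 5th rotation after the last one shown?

Gaps: 5, 2, 5, 2, 5 days — not constant, but cyclic with period 2.
The events fall on every Monday and Saturday.
Next Monday: 2012-09-24.
The following Saturday is 2012-09-29.
The following Monday is 2012-10-01.
The following Saturday is 2012-10-06.
Next Monday: 2012-10-08.

2012-10-08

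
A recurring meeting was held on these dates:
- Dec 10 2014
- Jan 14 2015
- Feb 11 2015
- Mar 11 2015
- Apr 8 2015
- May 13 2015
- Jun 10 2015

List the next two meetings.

These are Wednesdays at 28- or 35-day spacing (35, 28, 28, 28, 35, 28).
The pattern: 2nd Wednesday of the month.
2nd Wednesday of July 2015: Jul 8 2015.
2nd Wednesday of August 2015: Aug 12 2015.

Jul 8 2015, Aug 12 2015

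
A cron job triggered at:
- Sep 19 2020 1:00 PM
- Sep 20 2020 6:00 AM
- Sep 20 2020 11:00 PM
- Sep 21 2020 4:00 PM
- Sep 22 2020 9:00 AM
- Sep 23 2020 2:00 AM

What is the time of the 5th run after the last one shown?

Spacing: 17, 17, 17, 17, 17 h — constant 17 h.
Sep 23 2020 2:00 AM + 17 h = Sep 23 2020 7:00 PM.
Sep 23 2020 7:00 PM + 17 h = Sep 24 2020 12:00 PM.
Sep 24 2020 12:00 PM + 17 h = Sep 25 2020 5:00 AM.
Sep 25 2020 5:00 AM + 17 h = Sep 25 2020 10:00 PM.
Sep 25 2020 10:00 PM + 17 h = Sep 26 2020 3:00 PM.

Sep 26 2020 3:00 PM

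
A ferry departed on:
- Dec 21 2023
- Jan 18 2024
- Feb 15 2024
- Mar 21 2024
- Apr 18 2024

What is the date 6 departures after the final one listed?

These are Thursdays at 28- or 35-day spacing (28, 28, 35, 28).
The pattern: 3rd Thursday of the month.
3rd Thursday of May 2024: May 16 2024.
3rd Thursday of June 2024: Jun 20 2024.
3rd Thursday of July 2024: Jul 18 2024.
3rd Thursday of August 2024: Aug 15 2024.
3rd Thursday of September 2024: Sep 19 2024.
3rd Thursday of October 2024: Oct 17 2024.

Oct 17 2024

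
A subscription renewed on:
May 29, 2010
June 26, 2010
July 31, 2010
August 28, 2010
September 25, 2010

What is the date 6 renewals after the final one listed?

Every date is a Saturday; gaps 28, 35, 28, 28 days.
Each is the last Saturday of its month (at least one falls on the 29th or later, ruling out '4th Saturday').
October 2010 ends with Saturday October 30, 2010.
November 2010 ends with Saturday November 27, 2010.
December 2010 ends with Saturday December 25, 2010.
Last Saturday of January 2011: January 29, 2011.
Last Saturday of February 2011: February 26, 2011.
Last Saturday of March 2011: March 26, 2011.

March 26, 2011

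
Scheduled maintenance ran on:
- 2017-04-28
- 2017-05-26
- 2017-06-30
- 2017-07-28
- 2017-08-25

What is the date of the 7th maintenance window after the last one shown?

All Fridays; the gaps (28, 35, 28, 28) vary with month length.
This is the last Friday of each month.
September 2017 ends with Friday 2017-09-29.
Last Friday of October 2017: 2017-10-27.
Last Friday of November 2017: 2017-11-24.
Last Friday of December 2017: 2017-12-29.
January 2018 ends with Friday 2018-01-26.
Last Friday of February 2018: 2018-02-23.
March 2018 ends with Friday 2018-03-30.

2018-03-30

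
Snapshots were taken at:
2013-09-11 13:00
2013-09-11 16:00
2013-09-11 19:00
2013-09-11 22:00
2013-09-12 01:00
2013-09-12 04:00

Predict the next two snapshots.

2013-09-12 07:00, 2013-09-12 10:00

Spacing: 3, 3, 3, 3, 3 h — constant 3 h.
2013-09-12 04:00 + 3 h = 2013-09-12 07:00.
2013-09-12 07:00 + 3 h = 2013-09-12 10:00.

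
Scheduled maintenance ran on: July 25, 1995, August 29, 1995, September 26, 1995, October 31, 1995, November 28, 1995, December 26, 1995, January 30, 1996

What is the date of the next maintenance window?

February 27, 1996

All Tuesdays; the gaps (35, 28, 35, 28, 28, 35) vary with month length.
This is the last Tuesday of each month.
Last Tuesday of February 1996: February 27, 1996.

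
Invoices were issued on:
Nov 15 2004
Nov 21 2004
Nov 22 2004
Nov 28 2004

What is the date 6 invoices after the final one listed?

Dec 19 2004

Every event lands on a Monday or Sunday (gaps cycle 6, 1, 6).
So the schedule is: every Monday and Sunday.
The following Monday is Nov 29 2004.
Next Sunday: Dec 5 2004.
The following Monday is Dec 6 2004.
Next Sunday: Dec 12 2004.
The following Monday is Dec 13 2004.
The following Sunday is Dec 19 2004.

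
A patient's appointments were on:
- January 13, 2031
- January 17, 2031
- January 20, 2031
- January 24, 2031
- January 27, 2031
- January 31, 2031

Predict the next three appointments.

February 3, 2031; February 7, 2031; February 10, 2031

Every event lands on a Monday or Friday (gaps cycle 4, 3, 4, 3, 4).
So the schedule is: every Monday and Friday.
Next Monday: February 3, 2031.
The following Friday is February 7, 2031.
Next Monday: February 10, 2031.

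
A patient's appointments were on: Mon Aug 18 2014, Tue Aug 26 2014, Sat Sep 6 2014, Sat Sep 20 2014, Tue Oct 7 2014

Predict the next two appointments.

Mon Oct 27 2014, Wed Nov 19 2014

Gaps: 8, 11, 14, 17 days — each gap is 3 larger than the previous one.
Next gap: 20 days. Tue Oct 7 2014 + 20 days = Mon Oct 27 2014.
Next gap: 23 days. Mon Oct 27 2014 + 23 days = Wed Nov 19 2014.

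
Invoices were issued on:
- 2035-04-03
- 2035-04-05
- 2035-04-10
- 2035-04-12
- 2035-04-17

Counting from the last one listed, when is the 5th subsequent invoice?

The gap pattern 2, 5, 2, 5 repeats every 2 events.
These are the Tuesdays and Thursdays of each week.
The following Thursday is 2035-04-19.
Next Tuesday: 2035-04-24.
The following Thursday is 2035-04-26.
Next Tuesday: 2035-05-01.
Next Thursday: 2035-05-03.

2035-05-03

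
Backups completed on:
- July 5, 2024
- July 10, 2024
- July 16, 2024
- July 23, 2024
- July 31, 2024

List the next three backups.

August 9, 2024; August 19, 2024; August 30, 2024

Gaps: 5, 6, 7, 8 days — each gap is 1 larger than the previous one.
Next gap: 9 days. July 31, 2024 + 9 days = August 9, 2024.
Next gap: 10 days. August 9, 2024 + 10 days = August 19, 2024.
Next gap: 11 days. August 19, 2024 + 11 days = August 30, 2024.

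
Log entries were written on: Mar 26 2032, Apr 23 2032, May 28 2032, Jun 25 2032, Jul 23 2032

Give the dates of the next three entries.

Gaps: 28, 35, 28, 28 days — a mix of 28 and 35. Every date is a Friday.
Each is the 4th Friday of its month.
August 2032 — 4th Friday is Aug 27 2032.
September 2032 — 4th Friday is Sep 24 2032.
October 2032 — 4th Friday is Oct 22 2032.

Aug 27 2032, Sep 24 2032, Oct 22 2032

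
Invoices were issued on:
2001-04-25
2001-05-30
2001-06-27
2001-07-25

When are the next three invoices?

Every date is a Wednesday; gaps 35, 28, 28 days.
Each is the last Wednesday of its month (at least one falls on the 29th or later, ruling out '4th Wednesday').
Last Wednesday of August 2001: 2001-08-29.
Last Wednesday of September 2001: 2001-09-26.
Last Wednesday of October 2001: 2001-10-31.

2001-08-29, 2001-09-26, 2001-10-31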